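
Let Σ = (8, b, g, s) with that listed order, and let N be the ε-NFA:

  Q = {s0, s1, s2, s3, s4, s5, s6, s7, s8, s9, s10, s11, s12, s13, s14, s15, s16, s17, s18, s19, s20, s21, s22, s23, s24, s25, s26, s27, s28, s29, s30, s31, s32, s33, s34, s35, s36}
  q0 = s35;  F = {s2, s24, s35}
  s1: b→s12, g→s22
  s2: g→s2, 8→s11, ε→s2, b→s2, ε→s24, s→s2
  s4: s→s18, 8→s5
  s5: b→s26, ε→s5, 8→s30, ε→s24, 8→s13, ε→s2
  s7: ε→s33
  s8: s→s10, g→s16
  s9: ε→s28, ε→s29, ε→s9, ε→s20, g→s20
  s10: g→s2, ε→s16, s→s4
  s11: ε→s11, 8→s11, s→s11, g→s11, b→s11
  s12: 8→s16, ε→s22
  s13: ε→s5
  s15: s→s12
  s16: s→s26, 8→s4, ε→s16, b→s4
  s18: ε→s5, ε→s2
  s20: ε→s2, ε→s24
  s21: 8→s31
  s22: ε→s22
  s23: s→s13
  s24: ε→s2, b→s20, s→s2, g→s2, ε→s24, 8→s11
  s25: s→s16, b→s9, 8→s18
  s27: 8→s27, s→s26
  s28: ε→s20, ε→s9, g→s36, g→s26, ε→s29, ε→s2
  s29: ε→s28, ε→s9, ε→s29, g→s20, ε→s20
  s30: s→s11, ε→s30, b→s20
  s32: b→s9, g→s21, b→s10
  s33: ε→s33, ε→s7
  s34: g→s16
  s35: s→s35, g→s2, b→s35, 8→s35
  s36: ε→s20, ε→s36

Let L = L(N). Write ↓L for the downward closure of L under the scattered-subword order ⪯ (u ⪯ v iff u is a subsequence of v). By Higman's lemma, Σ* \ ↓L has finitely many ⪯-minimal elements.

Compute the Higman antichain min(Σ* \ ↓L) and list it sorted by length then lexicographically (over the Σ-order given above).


min(Σ*\↓L) = [g8].

|Q|=37, |F|=3, |δ|=84 (35 ε).
min D↑ (3 st, q0=0, F={2}): 0:8→0,b→0,g→1,s→0 1:8→2,b→1,g→1,s→1 2:8→2,b→2,g→2,s→2.
'g8': |S_i|=[5, 4, 1] end={s11} ∉↓L; 2/2 single-dels accept.
1 obstructions.


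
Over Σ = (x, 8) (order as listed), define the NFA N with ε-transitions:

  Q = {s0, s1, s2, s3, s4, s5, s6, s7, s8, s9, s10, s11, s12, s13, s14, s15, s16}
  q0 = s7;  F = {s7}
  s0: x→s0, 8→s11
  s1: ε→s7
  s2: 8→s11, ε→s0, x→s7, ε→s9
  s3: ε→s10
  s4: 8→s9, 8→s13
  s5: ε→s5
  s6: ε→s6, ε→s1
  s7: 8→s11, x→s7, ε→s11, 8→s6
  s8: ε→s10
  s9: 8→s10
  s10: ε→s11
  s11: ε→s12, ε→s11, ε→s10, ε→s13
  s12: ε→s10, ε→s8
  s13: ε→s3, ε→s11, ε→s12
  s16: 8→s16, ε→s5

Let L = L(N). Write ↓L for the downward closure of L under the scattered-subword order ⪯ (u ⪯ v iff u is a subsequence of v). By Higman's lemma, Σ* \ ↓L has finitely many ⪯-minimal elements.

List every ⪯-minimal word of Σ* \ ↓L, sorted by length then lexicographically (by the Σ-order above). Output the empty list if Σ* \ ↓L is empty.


Antichain: [].

|Q|=17, |F|=1, |δ|=31 (20 ε).
min D↑ (1 st, q0=0, F={}): 0:x→0,8→0.
L(D↑) = ∅ ⇒ ↓L = Σ*.


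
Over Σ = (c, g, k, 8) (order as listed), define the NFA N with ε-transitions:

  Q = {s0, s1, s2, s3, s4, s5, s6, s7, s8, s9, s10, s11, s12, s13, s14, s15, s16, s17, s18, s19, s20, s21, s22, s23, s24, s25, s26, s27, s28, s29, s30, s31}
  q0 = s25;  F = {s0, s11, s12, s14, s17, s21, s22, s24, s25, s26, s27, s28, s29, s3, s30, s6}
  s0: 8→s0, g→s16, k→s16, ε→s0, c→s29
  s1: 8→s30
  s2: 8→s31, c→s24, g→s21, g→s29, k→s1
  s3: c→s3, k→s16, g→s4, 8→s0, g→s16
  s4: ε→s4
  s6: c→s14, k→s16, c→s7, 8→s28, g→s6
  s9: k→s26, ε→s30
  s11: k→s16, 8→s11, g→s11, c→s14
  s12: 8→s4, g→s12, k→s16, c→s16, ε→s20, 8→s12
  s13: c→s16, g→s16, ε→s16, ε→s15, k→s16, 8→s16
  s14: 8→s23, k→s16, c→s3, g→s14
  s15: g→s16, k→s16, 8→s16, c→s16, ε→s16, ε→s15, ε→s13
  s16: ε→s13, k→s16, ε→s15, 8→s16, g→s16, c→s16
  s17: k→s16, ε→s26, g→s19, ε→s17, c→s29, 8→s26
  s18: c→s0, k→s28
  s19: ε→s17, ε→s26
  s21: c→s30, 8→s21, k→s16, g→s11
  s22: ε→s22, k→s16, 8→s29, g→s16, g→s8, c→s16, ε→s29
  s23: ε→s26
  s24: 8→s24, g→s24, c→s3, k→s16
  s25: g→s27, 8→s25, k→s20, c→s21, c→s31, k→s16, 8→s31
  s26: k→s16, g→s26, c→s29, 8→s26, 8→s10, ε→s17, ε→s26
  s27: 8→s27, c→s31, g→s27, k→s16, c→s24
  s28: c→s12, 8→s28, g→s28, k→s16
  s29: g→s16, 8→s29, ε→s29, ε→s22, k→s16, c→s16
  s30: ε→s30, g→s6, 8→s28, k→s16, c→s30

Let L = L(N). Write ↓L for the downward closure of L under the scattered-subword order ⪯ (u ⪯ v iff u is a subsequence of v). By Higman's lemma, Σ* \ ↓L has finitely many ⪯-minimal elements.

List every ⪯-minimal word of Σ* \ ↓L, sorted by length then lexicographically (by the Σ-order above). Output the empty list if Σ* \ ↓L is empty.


Antichain: [k, gccg, cc8cc].

|Q|=32, |F|=16, |δ|=117 (23 ε).
min D↑ (15 st, q0=0, F={3}): 0:c→1,g→2,k→3,8→0 1:c→4,g→5,k→3,8→1 2:c→6,g→2,k→3,8→2 3:c→3,g→3,k→3,8→3 4:c→4,g→7,k→3,8→8 5:c→9,g→5,k→3,8→5 6:c→10,g→6,k→3,8→6 7:c→9,g→7,k→3,8→8 8:c→11,g→8,k→3,8→8 9:c→10,g→9,k→3,8→12 10:c→10,g→3,k→3,8→13 11:c→3,g→11,k→3,8→11 12:c→14,g→12,k→3,8→12 13:c→14,g→3,k→3,8→13 14:c→3,g→3,k→3,8→14 [Hopcroft].
'k': run [27, 4] end={s13,s15,s16,s20} — reject; 1/1 deletions ∈↓L.
'gccg': run [27, 24, 20, 9, 5] end={s13,s15,s16,s4,s8} ∉↓L; 4/4 deletions ∈↓L.
'cc8cc': run [27, 25, 21, 16, 9, 3] end={s13,s15,s16} ∉↓L; 5/5 del acc.
3 words, ⪯-incomp.


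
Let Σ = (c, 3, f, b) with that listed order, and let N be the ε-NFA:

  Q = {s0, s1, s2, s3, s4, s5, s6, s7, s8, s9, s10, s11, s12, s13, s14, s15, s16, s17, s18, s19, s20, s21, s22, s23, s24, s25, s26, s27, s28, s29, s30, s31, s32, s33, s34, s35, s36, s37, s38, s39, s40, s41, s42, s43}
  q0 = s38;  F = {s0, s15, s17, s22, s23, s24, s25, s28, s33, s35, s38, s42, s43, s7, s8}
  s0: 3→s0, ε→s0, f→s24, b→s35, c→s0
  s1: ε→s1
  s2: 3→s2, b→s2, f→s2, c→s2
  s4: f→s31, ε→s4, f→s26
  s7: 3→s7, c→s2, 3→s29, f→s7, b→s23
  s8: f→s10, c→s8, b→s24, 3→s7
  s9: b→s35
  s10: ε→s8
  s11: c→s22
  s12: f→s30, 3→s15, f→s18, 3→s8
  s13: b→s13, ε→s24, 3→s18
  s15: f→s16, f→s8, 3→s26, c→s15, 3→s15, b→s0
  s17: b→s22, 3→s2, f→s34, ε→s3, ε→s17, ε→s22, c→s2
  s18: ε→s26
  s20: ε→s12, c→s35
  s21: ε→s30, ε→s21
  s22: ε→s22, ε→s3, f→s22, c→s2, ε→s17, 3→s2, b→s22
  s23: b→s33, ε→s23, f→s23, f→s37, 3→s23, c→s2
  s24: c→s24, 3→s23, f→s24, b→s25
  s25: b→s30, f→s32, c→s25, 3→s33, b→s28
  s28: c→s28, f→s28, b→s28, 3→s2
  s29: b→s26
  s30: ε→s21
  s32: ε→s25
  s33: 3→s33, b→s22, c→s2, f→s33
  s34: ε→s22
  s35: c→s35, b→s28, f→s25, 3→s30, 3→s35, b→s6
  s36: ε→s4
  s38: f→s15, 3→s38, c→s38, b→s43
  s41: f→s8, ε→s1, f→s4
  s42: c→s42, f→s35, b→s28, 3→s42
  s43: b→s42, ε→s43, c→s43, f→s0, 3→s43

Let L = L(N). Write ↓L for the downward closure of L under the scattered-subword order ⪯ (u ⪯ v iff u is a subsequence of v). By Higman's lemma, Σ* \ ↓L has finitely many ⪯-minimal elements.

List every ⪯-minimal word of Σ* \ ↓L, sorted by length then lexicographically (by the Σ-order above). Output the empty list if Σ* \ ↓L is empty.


Antichain: [ff3c, bbb3].

|Q|=44, |F|=15, |δ|=107 (22 ε).
min D↑ (15 st, q0=0, F={10}): 0:c→0,3→0,f→1,b→2 1:c→1,3→1,f→3,b→4 2:c→2,3→2,f→4,b→5 3:c→3,3→6,f→3,b→7 4:c→4,3→4,f→7,b→8 5:c→5,3→5,f→8,b→9 6:c→10,3→6,f→6,b→11 7:c→7,3→11,f→7,b→12 8:c→8,3→8,f→12,b→9 9:c→9,3→10,f→9,b→9 10:c→10,3→10,f→10,b→10 11:c→10,3→11,f→11,b→13 12:c→12,3→13,f→12,b→9 13:c→10,3→13,f→13,b→14 14:c→10,3→10,f→14,b→14 [Hopcroft].
'ff3c': N↓-sim [27, 24, 20, 11, 1] end={s2} rej; 4/4 single-dels accept.
'bbb3': |S_i|=[27, 20, 14, 9, 1] end={s2} ∉↓L; 4/4 del acc.
2 obstructions.


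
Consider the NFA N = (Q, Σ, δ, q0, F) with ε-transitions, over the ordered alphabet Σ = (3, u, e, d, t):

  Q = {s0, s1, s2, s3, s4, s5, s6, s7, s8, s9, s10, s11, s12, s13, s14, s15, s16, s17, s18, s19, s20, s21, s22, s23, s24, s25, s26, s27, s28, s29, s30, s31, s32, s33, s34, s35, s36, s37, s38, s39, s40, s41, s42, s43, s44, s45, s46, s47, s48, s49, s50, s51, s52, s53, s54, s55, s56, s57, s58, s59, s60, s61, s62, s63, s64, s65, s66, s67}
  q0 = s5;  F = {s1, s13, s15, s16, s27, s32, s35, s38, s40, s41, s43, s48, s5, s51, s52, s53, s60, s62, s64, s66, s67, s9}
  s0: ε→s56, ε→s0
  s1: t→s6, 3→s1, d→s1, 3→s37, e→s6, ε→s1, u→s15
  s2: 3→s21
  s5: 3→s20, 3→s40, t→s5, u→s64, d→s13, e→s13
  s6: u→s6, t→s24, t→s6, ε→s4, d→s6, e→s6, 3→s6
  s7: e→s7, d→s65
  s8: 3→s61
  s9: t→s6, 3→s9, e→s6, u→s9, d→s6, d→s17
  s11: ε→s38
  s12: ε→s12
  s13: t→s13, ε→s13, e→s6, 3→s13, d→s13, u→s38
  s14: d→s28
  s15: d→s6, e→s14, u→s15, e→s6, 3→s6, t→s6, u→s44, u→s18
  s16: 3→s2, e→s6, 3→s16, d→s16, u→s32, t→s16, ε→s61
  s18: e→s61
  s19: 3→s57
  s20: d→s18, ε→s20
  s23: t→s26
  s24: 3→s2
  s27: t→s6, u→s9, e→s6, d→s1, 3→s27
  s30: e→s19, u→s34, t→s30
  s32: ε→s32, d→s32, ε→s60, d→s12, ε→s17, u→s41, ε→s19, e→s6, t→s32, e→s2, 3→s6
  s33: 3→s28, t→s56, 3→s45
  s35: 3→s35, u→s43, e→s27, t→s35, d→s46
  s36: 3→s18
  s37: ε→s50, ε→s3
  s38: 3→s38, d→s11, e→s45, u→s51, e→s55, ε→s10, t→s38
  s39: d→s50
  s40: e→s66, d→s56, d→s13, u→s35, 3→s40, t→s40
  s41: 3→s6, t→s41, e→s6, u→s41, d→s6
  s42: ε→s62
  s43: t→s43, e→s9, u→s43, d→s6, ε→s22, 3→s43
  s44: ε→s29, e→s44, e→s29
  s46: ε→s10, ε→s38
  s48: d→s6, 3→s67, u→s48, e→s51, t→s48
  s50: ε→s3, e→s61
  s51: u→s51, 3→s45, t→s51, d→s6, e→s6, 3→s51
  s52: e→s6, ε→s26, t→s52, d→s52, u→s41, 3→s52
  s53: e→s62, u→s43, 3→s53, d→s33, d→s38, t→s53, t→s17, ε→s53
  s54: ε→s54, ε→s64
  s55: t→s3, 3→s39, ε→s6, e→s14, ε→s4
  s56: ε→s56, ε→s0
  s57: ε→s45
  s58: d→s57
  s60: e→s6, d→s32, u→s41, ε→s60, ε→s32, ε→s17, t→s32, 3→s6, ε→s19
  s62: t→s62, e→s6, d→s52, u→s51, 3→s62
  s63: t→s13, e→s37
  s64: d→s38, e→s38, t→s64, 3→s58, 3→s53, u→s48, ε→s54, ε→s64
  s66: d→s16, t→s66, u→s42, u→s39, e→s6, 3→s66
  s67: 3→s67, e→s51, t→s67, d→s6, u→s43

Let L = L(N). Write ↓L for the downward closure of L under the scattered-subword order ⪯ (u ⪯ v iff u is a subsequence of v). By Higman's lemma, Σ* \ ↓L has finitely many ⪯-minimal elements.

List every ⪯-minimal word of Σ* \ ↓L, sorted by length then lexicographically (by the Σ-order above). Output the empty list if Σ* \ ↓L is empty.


|Q|=68, |F|=22, |δ|=196 (37 ε).
min D↑ (22 st, q0=0, F={9}): 0:3→1,u→2,e→3,d→3,t→0 1:3→1,u→4,e→5,d→3,t→1 2:3→6,u→7,e→8,d→8,t→2 3:3→3,u→8,e→9,d→3,t→3 4:3→4,u→10,e→11,d→8,t→4 5:3→5,u→12,e→9,d→13,t→5 6:3→6,u→10,e→12,d→8,t→6 7:3→14,u→7,e→15,d→9,t→7 8:3→8,u→15,e→9,d→8,t→8 9:3→9,u→9,e→9,d→9,t→9 10:3→10,u→10,e→16,d→9,t→10 11:3→11,u→16,e→9,d→17,t→9 12:3→12,u→15,e→9,d→18,t→12 13:3→13,u→19,e→9,d→13,t→13 14:3→14,u→10,e→15,d→9,t→14 15:3→15,u→15,e→9,d→9,t→15 16:3→16,u→16,e→9,d→9,t→9 17:3→17,u→20,e→9,d→17,t→9 18:3→18,u→21,e→9,d→18,t→18 19:3→9,u→21,e→9,d→19,t→19 20:3→9,u→20,e→9,d→9,t→9 21:3→9,u→21,e→9,d→9,t→21 [Hopcroft].
'ee': run [55, 39, 15] end={s14,s2,s21,s24,s28,s29,s3,s39,s4,s44,s45,s50,…} — reject; 2/2 single-dels accept.
'de': N↓-sim [55, 38, 15] end={s14,s2,s21,s24,s28,s29,s3,s39,s4,s44,s45,s50,…} — reject; 2/2 del acc.
'uud': |S_i|=[55, 49, 21, 7] end={s17,s2,s21,s24,s28,s4,s6} ∉↓L; 3/3 deletions ∈↓L.
'3uet': run [55, 51, 40, 22, 6] end={s2,s21,s24,s3,s4,s6} rej; 4/4 single-dels accept.
'3edu3': run [55, 51, 35, 27, 20, 7] end={s2,s21,s24,s4,s45,s57,s6} — reject; 5/5 single-dels accept.
5 words, ⪯-incomp.

Antichain: [ee, de, uud, 3uet, 3edu3].


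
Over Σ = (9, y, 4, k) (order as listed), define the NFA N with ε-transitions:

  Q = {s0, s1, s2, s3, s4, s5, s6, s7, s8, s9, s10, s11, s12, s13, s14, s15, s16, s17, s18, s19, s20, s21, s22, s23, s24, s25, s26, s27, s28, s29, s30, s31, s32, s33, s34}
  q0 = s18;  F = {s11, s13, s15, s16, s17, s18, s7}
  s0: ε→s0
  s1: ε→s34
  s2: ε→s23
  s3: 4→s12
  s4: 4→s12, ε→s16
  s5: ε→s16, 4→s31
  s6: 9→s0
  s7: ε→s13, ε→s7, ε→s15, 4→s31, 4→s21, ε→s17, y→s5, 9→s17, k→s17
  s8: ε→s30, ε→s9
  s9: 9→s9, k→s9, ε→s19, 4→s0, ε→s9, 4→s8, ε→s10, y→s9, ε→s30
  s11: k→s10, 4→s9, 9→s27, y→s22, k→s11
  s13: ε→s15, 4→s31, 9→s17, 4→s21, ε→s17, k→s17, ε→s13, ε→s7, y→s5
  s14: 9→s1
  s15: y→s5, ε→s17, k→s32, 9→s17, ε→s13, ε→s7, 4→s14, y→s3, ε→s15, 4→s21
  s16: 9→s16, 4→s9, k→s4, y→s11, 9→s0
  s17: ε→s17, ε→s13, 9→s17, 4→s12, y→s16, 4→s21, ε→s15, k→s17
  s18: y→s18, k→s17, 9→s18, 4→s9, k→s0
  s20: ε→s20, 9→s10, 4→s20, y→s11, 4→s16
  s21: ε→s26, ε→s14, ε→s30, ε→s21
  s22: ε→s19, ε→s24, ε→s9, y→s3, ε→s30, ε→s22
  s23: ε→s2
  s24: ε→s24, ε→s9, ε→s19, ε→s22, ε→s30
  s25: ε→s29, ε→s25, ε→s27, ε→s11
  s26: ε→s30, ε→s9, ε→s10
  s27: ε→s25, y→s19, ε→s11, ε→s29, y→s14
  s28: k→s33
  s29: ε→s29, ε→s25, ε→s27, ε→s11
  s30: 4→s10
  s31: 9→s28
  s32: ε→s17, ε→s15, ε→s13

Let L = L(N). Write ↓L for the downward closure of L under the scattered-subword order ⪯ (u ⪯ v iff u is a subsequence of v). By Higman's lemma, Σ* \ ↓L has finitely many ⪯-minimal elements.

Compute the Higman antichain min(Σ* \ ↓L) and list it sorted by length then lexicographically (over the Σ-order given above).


A = [4, kyyy].

|Q|=35, |F|=7, |δ|=115 (59 ε).
min D↑ (5 st, q0=0, F={1}): 0:9→0,y→0,4→1,k→2 1:9→1,y→1,4→1,k→1 2:9→2,y→3,4→1,k→2 3:9→3,y→4,4→1,k→3 4:9→4,y→1,4→1,k→4 (ε-aug+det+¬).
'4': run [31, 15] end={s0,s1,s10,s12,s14,s19,s21,s26,s28,s30,s31,s33,…} rej; 1/1 del acc.
'kyyy': run [31, 30, 23, 17, 13] end={s0,s1,s10,s12,s14,s19,s22,s24,s3,s30,s34,s8,…} ∉↓L; 4/4 del acc.
2 minimals (antichain).


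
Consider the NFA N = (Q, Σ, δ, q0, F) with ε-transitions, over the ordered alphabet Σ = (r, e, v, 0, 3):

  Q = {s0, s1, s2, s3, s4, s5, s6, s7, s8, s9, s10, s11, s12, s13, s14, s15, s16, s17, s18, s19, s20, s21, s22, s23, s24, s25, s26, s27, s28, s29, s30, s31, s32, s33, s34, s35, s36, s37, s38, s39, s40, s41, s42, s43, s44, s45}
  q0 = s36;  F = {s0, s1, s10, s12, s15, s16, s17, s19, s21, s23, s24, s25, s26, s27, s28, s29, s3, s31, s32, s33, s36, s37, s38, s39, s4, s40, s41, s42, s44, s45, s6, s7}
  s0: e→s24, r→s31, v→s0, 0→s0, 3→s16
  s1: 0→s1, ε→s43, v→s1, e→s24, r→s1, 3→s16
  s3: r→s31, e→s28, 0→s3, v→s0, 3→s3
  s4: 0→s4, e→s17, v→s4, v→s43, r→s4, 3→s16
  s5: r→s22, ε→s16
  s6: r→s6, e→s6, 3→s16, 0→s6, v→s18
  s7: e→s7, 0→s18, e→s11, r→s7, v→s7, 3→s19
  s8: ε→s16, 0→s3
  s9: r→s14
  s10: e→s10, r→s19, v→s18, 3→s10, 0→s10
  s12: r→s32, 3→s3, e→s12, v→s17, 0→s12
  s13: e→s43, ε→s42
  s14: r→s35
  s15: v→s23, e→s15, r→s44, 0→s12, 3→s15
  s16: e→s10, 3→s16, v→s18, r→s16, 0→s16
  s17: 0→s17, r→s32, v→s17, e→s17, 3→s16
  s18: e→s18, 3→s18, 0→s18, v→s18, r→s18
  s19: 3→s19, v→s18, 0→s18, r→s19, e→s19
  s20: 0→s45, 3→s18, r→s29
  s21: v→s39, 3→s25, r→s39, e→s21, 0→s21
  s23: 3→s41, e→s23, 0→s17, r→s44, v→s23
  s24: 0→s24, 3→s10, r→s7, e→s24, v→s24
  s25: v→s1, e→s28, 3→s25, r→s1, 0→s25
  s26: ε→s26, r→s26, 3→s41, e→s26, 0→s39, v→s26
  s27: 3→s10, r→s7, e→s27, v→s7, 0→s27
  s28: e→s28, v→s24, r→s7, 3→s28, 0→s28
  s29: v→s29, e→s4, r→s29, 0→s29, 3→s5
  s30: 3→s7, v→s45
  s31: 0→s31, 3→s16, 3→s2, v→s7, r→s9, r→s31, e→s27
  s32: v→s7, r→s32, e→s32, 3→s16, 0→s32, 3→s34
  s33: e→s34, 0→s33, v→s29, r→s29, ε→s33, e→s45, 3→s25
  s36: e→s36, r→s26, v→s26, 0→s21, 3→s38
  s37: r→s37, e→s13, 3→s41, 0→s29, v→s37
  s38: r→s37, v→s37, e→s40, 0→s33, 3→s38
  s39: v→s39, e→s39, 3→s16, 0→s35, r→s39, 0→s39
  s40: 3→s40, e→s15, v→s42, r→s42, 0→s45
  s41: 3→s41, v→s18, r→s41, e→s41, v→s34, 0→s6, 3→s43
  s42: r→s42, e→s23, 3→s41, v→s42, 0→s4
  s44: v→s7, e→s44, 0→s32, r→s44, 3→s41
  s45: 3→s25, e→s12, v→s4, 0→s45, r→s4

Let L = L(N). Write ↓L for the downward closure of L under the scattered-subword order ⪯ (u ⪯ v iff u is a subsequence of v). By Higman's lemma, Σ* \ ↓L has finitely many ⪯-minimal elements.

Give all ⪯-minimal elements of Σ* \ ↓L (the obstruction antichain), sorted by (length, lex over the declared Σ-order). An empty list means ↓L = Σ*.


|Q|=46, |F|=32, |δ|=190 (6 ε).
min D↑ (33 st, q0=0, F={11}): 0:r→1,e→0,v→1,0→2,3→3 1:r→1,e→1,v→1,0→4,3→5 2:r→4,e→2,v→4,0→2,3→6 3:r→7,e→8,v→7,0→9,3→3 4:r→4,e→4,v→4,0→4,3→10 5:r→5,e→5,v→11,0→12,3→5 6:r→13,e→14,v→13,0→6,3→6 7:r→7,e→15,v→7,0→16,3→5 8:r→15,e→17,v→15,0→18,3→8 9:r→16,e→18,v→16,0→9,3→6 10:r→10,e→19,v→11,0→10,3→10 11:r→11,e→11,v→11,0→11,3→11 12:r→12,e→12,v→11,0→12,3→10 13:r→13,e→20,v→13,0→13,3→10 14:r→21,e→14,v→20,0→14,3→14 15:r→15,e→22,v→15,0→23,3→5 16:r→16,e→23,v→16,0→16,3→10 17:r→24,e→17,v→22,0→25,3→17 18:r→23,e→25,v→23,0→18,3→6 19:r→26,e→19,v→11,0→19,3→19 20:r→21,e→20,v→20,0→20,3→19 21:r→21,e→21,v→21,0→11,3→26 22:r→24,e→22,v→22,0→27,3→5 23:r→23,e→27,v→23,0→23,3→10 24:r→24,e→24,v→21,0→28,3→5 25:r→28,e→25,v→27,0→25,3→29 26:r→26,e→26,v→11,0→11,3→26 27:r→28,e→27,v→27,0→27,3→10 28:r→28,e→28,v→21,0→28,3→10 29:r→30,e→14,v→31,0→29,3→29 30:r→30,e→32,v→21,0→30,3→10 31:r→30,e→20,v→31,0→31,3→10 32:r→21,e→32,v→21,0→32,3→19.
'r3v': N↓-sim [43, 31, 11, 2] end={s18,s34} ∉↓L; 3/3 single-dels accept.
'v3v': |S_i|=[43, 32, 11, 2] end={s18,s34} — reject; 3/3 del acc.
'03er0': |S_i|=[43, 32, 22, 8, 4, 1] end={s18} ∉↓L; 5/5 single-dels accept.
'3eerv0': |S_i|=[43, 39, 33, 26, 18, 5, 1] end={s18} — reject; 6/6 single-dels accept.
4 obstructions.

min(Σ*\↓L) = [r3v, v3v, 03er0, 3eerv0].


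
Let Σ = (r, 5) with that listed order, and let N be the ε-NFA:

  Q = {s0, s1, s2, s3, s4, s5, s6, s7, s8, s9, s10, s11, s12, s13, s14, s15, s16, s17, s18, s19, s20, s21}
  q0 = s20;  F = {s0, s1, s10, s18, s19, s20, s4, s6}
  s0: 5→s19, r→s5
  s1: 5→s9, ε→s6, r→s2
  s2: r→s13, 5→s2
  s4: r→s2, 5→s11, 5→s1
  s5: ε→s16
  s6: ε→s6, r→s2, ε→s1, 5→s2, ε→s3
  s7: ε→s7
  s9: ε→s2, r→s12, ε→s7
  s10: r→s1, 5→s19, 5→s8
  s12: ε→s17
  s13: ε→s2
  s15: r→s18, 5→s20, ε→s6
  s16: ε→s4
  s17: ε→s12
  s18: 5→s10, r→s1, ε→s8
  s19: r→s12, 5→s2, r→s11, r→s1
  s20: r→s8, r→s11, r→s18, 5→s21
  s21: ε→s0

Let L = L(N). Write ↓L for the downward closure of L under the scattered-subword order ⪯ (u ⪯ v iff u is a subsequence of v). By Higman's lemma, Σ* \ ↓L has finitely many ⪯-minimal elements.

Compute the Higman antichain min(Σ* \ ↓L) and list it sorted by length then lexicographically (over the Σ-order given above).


|Q|=22, |F|=8, |δ|=42 (15 ε).
min D↑ (8 st, q0=0, F={7}): 0:r→1,5→2 1:r→3,5→4 2:r→5,5→6 3:r→7,5→7 4:r→3,5→6 5:r→7,5→3 6:r→3,5→7 7:r→7,5→7 (ε-aug+det+¬).
'rrr': |S_i|=[20, 17, 10, 4] end={s12,s13,s17,s2} ∉↓L; 3/3 del acc.
'rr5': N↓-sim [20, 17, 10, 6] end={s12,s13,s17,s2,s7,s9} ∉↓L; 3/3 single-dels accept.
'5rr': run [20, 18, 13, 4] end={s12,s13,s17,s2} ∉↓L; 3/3 deletions ∈↓L.
'555': N↓-sim [20, 18, 12, 6] end={s12,s13,s17,s2,s7,s9} rej; 3/3 del acc.
4 minimals (antichain).

min(Σ*\↓L) = [rrr, rr5, 5rr, 555].


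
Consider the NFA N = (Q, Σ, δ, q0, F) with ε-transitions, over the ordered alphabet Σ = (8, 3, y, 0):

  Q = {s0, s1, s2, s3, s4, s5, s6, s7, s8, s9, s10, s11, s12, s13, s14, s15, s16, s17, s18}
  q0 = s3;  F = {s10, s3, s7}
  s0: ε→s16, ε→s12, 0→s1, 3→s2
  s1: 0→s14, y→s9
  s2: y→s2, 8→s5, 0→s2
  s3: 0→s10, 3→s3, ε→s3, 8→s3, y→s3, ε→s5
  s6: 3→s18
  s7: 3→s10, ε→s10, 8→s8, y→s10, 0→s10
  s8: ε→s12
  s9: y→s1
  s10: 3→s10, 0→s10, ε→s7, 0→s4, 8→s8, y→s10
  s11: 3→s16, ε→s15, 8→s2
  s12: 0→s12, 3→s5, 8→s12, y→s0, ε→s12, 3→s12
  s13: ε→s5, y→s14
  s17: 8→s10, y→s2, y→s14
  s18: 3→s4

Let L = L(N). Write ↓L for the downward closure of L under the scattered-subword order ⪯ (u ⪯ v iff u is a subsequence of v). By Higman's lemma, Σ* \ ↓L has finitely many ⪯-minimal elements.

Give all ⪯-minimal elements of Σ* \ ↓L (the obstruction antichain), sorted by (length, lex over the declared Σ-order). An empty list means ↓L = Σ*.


|Q|=19, |F|=3, |δ|=44 (10 ε).
min D↑ (3 st, q0=0, F={2}): 0:8→0,3→0,y→0,0→1 1:8→2,3→1,y→1,0→1 2:8→2,3→2,y→2,0→2.
'08': run [13, 12, 9] end={s0,s1,s12,s14,s16,s2,s5,s8,s9} rej; 2/2 deletions ∈↓L.
1 words, ⪯-incomp.

A = [08].


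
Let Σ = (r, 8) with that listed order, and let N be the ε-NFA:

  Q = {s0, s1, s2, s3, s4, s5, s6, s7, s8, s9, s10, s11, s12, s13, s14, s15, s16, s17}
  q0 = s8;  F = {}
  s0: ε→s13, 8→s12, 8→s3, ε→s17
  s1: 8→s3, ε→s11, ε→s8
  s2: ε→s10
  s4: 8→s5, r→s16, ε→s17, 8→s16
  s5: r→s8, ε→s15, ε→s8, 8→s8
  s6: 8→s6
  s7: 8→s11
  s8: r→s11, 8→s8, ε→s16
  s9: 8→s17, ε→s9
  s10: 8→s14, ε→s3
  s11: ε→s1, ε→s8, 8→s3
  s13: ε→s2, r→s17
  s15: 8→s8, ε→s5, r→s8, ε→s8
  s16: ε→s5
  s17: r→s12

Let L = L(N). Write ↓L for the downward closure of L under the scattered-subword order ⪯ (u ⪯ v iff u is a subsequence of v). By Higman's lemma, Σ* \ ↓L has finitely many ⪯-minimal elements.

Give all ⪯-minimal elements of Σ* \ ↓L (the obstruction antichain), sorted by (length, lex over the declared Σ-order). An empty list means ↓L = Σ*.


|Q|=18, |F|=0, |δ|=36 (17 ε).
min D↑ (1 st, q0=0, F={0}): 0:r→0,8→0 (ε-aug+det+¬).
ε ∈ L(D↑) — L = ∅.

Antichain: [ε].


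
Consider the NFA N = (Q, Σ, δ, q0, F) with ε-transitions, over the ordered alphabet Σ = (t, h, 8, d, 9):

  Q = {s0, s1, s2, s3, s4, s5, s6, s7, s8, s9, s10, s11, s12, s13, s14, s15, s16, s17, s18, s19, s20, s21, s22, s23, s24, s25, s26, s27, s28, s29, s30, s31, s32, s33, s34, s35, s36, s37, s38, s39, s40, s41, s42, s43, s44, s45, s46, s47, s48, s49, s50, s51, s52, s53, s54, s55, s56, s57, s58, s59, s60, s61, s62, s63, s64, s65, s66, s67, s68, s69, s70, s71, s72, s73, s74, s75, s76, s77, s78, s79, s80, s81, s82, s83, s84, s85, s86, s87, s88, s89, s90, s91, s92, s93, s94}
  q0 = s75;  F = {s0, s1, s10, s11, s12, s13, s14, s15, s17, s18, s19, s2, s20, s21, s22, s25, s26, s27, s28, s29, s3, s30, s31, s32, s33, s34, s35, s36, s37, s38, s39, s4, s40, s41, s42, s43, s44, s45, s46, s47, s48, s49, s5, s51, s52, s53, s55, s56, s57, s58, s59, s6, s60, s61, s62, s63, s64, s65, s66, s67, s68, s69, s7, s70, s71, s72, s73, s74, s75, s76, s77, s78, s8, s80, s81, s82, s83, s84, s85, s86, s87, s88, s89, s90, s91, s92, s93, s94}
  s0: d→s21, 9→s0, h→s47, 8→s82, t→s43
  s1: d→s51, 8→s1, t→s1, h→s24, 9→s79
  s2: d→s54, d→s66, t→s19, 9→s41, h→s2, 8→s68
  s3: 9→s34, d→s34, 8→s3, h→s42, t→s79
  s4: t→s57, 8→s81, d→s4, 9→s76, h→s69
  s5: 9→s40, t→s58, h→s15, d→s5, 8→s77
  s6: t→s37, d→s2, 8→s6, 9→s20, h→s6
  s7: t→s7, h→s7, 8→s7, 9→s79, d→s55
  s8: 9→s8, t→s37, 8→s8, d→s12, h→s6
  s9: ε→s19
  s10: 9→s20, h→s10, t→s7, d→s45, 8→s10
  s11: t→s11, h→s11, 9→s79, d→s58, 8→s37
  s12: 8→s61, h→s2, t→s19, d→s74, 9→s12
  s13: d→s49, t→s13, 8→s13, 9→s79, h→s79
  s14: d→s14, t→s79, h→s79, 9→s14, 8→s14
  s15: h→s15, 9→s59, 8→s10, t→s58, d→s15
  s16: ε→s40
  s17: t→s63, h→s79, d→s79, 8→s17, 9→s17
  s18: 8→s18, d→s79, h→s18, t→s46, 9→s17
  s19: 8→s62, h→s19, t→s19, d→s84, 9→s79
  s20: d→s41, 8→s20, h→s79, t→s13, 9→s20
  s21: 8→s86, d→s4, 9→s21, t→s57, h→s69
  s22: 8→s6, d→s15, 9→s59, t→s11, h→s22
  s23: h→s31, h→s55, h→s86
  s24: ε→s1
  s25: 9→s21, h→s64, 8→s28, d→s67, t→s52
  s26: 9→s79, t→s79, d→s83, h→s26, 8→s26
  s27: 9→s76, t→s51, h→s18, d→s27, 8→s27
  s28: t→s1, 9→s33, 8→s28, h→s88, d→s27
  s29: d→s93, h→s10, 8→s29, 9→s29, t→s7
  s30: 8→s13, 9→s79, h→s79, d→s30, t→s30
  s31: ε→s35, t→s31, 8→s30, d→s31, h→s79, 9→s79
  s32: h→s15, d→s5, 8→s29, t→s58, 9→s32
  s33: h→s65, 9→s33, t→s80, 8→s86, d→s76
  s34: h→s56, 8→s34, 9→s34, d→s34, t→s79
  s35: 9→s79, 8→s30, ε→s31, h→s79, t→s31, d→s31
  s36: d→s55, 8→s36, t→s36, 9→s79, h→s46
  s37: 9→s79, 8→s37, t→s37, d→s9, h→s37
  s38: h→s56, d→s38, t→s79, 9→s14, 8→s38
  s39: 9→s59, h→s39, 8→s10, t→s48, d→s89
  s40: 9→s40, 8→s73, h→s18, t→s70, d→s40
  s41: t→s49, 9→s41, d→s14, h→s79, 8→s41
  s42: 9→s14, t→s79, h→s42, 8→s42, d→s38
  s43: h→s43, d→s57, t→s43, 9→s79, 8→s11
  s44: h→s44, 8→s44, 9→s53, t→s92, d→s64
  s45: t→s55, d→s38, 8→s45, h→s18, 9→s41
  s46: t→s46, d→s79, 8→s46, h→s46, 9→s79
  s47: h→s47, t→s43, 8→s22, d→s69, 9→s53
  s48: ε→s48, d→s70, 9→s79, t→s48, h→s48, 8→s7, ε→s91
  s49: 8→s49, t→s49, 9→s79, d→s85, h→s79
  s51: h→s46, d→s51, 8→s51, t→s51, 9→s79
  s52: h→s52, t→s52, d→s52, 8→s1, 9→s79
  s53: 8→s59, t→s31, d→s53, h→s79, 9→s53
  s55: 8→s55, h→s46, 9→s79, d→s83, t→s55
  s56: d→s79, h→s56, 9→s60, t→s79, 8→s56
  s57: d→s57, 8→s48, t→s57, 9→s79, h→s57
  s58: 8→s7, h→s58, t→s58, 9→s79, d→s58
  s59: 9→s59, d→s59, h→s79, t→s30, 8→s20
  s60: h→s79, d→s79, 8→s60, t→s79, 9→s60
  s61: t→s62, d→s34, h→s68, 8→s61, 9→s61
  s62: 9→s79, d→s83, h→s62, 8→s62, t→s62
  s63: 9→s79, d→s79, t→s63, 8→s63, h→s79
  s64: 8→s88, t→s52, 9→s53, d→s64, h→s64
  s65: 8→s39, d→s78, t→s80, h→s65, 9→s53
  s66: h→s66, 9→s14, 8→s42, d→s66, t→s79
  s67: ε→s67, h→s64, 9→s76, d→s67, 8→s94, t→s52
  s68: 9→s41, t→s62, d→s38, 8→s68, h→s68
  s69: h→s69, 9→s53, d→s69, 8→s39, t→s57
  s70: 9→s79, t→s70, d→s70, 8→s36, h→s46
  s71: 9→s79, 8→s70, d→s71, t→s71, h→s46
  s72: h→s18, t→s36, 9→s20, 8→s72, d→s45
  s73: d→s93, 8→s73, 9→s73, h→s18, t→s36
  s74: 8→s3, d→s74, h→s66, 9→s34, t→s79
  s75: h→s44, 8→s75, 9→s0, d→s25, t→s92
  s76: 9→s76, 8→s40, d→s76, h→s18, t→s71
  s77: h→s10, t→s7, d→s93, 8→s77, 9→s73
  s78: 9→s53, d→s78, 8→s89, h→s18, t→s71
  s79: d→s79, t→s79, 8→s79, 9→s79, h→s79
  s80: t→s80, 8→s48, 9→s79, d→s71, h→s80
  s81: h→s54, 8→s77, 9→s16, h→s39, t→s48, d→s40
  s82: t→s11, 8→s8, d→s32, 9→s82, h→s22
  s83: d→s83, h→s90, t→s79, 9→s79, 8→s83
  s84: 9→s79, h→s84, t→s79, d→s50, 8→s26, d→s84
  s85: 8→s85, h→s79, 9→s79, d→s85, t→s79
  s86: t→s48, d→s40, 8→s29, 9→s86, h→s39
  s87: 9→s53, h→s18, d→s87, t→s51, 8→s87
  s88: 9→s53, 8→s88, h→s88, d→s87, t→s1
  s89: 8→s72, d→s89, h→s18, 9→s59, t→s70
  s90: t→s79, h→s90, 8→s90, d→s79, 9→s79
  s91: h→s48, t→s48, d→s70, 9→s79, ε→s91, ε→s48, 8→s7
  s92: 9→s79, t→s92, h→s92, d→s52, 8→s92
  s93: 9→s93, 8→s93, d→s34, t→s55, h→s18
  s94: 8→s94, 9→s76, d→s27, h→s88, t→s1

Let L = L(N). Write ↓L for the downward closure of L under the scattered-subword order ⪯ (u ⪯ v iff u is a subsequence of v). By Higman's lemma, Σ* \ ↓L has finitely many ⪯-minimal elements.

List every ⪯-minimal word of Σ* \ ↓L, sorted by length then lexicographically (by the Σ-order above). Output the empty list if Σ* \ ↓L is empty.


|Q|=95, |F|=88, |δ|=461 (10 ε).
min D↑ (87 st, q0=0, F={6}): 0:t→1,h→2,8→0,d→3,9→4 1:t→1,h→1,8→1,d→5,9→6 2:t→1,h→2,8→2,d→7,9→8 3:t→5,h→7,8→9,d→10,9→11 4:t→12,h→13,8→14,d→11,9→4 5:t→5,h→5,8→15,d→5,9→6 6:t→6,h→6,8→6,d→6,9→6 7:t→5,h→7,8→16,d→7,9→8 8:t→17,h→6,8→18,d→8,9→8 9:t→15,h→16,8→9,d→19,9→20 10:t→5,h→7,8→21,d→10,9→22 11:t→23,h→24,8→25,d→26,9→11 12:t→12,h→12,8→27,d→23,9→6 13:t→12,h→13,8→28,d→24,9→8 14:t→27,h→28,8→29,d→30,9→14 15:t→15,h→15,8→15,d→31,9→6 16:t→15,h→16,8→16,d→32,9→8 17:t→17,h→6,8→33,d→17,9→6 18:t→33,h→6,8→34,d→18,9→18 19:t→31,h→35,8→19,d→19,9→22 20:t→36,h→37,8→25,d→22,9→20 21:t→15,h→16,8→21,d→19,9→22 22:t→38,h→35,8→39,d→22,9→22 23:t→23,h→23,8→40,d→23,9→6 24:t→23,h→24,8→41,d→24,9→8 25:t→40,h→41,8→42,d→39,9→25 26:t→23,h→24,8→43,d→26,9→22 27:t→27,h→27,8→44,d→45,9→6 28:t→27,h→28,8→46,d→47,9→18 29:t→44,h→46,8→29,d→48,9→29 30:t→45,h→47,8→42,d→49,9→30 31:t→31,h→50,8→31,d→31,9→6 32:t→31,h→35,8→32,d→32,9→8 33:t→33,h→6,8→51,d→33,9→6 34:t→51,h→6,8→34,d→52,9→34 35:t→50,h→35,8→35,d→6,9→53 36:t→36,h→36,8→40,d→38,9→6 37:t→36,h→37,8→41,d→54,9→8 38:t→38,h→50,8→55,d→38,9→6 39:t→55,h→35,8→56,d→39,9→39 40:t→40,h→40,8→57,d→55,9→6 41:t→40,h→41,8→58,d→59,9→18 42:t→57,h→58,8→42,d→60,9→42 43:t→40,h→41,8→61,d→39,9→39 44:t→44,h→44,8→44,d→62,9→6 45:t→45,h→45,8→57,d→45,9→6 46:t→44,h→46,8→46,d→63,9→34 47:t→45,h→47,8→58,d→47,9→18 48:t→62,h→63,8→64,d→65,9→48 49:t→45,h→47,8→61,d→49,9→39 50:t→50,h→50,8→50,d→6,9→6 51:t→51,h→6,8→51,d→66,9→6 52:t→66,h→6,8→52,d→67,9→52 53:t→68,h→6,8→53,d→6,9→53 54:t→38,h→35,8→59,d→54,9→8 55:t→55,h→50,8→69,d→55,9→6 56:t→69,h→35,8→56,d→60,9→56 57:t→57,h→57,8→57,d→70,9→6 58:t→57,h→58,8→58,d→71,9→34 59:t→55,h→35,8→72,d→59,9→18 60:t→70,h→35,8→60,d→73,9→60 61:t→57,h→58,8→61,d→60,9→56 62:t→62,h→62,8→74,d→75,9→6 63:t→62,h→63,8→76,d→77,9→52 64:t→74,h→76,8→64,d→73,9→64 65:t→6,h→77,8→78,d→65,9→73 66:t→66,h→6,8→66,d→79,9→6 67:t→6,h→6,8→67,d→67,9→67 68:t→68,h→6,8→68,d→6,9→6 69:t→69,h→50,8→69,d→70,9→6 70:t→70,h→50,8→70,d→80,9→6 71:t→70,h→35,8→71,d→81,9→52 72:t→69,h→35,8→72,d→71,9→34 73:t→6,h→82,8→73,d→73,9→73 74:t→74,h→74,8→74,d→80,9→6 75:t→6,h→75,8→83,d→75,9→6 76:t→74,h→76,8→76,d→81,9→52 77:t→6,h→77,8→84,d→77,9→67 78:t→6,h→84,8→78,d→73,9→73 79:t→6,h→6,8→79,d→79,9→6 80:t→6,h→85,8→80,d→80,9→6 81:t→6,h→82,8→81,d→81,9→67 82:t→6,h→82,8→82,d→6,9→86 83:t→6,h→83,8→83,d→80,9→6 84:t→6,h→84,8→84,d→81,9→67 85:t→6,h→85,8→85,d→6,9→6 86:t→6,h→6,8→86,d→6,9→86 (ε-aug+det+¬).
't9': |S_i|=[94, 35, 1] end={s79} rej; 2/2 del acc.
'h9h': |S_i|=[94, 66, 15, 1] end={s79} rej; 3/3 single-dels accept.
'd8dhd': run [94, 82, 62, 37, 8, 1] end={s79} ∉↓L; 5/5 single-dels accept.
'dd9hd': |S_i|=[94, 82, 66, 30, 8, 1] end={s79} — reject; 5/5 del acc.
'988ddt': N↓-sim [94, 79, 63, 45, 33, 17, 1] end={s79} — reject; 6/6 deletions ∈↓L.
5 minimals (antichain).

Antichain: [t9, h9h, d8dhd, dd9hd, 988ddt].


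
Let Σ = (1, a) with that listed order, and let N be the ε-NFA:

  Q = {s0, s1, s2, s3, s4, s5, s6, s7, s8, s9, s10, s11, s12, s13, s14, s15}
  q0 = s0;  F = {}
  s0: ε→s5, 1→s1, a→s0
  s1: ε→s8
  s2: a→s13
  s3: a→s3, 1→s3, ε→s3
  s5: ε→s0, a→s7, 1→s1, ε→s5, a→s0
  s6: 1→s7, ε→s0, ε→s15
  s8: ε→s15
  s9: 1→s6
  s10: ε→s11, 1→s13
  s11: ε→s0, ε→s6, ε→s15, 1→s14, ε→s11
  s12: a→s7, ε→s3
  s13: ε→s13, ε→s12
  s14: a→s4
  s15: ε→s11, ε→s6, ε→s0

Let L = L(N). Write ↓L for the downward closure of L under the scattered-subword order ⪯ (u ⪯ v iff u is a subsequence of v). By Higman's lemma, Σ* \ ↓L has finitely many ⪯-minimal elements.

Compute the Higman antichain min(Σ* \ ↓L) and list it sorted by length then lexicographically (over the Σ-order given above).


Antichain: [ε].

|Q|=16, |F|=0, |δ|=33 (19 ε).
min D↑ (1 st, q0=0, F={0}): 0:1→0,a→0 [Hopcroft].
ε ∈ L(D↑) — L = ∅.


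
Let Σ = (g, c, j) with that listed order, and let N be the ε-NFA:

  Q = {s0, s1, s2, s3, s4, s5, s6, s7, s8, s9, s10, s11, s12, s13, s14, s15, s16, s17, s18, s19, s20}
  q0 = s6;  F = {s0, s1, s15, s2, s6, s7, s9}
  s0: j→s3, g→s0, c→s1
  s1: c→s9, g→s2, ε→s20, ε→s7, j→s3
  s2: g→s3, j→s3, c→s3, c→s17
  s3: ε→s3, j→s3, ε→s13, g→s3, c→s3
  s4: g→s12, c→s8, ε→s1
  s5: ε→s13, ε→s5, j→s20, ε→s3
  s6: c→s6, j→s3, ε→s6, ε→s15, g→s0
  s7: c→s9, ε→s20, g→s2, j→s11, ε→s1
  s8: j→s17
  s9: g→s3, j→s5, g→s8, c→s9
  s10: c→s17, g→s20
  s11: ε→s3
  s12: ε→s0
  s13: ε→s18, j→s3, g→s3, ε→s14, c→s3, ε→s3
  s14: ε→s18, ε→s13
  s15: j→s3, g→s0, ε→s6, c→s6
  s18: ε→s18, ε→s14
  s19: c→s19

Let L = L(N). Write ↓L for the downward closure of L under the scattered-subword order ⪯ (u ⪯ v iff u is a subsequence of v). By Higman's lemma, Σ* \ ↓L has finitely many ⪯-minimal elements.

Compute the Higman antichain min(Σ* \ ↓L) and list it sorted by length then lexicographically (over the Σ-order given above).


|Q|=21, |F|=7, |δ|=58 (22 ε).
min D↑ (6 st, q0=0, F={2}): 0:g→1,c→0,j→2 1:g→1,c→3,j→2 2:g→2,c→2,j→2 3:g→4,c→5,j→2 4:g→2,c→2,j→2 5:g→2,c→5,j→2 [Hopcroft].
'j': |S_i|=[16, 8] end={s11,s13,s14,s17,s18,s20,s3,s5} — reject; 1/1 del acc.
'gcgg': run [16, 14, 13, 7, 4] end={s13,s14,s18,s3} rej; 4/4 single-dels accept.
'gcgc': |S_i|=[16, 14, 13, 7, 5] end={s13,s14,s17,s18,s3} ∉↓L; 4/4 del acc.
'gccg': run [16, 14, 13, 9, 6] end={s13,s14,s17,s18,s3,s8} ∉↓L; 4/4 deletions ∈↓L.
4 minimals (antichain).

A = [j, gcgg, gcgc, gccg].


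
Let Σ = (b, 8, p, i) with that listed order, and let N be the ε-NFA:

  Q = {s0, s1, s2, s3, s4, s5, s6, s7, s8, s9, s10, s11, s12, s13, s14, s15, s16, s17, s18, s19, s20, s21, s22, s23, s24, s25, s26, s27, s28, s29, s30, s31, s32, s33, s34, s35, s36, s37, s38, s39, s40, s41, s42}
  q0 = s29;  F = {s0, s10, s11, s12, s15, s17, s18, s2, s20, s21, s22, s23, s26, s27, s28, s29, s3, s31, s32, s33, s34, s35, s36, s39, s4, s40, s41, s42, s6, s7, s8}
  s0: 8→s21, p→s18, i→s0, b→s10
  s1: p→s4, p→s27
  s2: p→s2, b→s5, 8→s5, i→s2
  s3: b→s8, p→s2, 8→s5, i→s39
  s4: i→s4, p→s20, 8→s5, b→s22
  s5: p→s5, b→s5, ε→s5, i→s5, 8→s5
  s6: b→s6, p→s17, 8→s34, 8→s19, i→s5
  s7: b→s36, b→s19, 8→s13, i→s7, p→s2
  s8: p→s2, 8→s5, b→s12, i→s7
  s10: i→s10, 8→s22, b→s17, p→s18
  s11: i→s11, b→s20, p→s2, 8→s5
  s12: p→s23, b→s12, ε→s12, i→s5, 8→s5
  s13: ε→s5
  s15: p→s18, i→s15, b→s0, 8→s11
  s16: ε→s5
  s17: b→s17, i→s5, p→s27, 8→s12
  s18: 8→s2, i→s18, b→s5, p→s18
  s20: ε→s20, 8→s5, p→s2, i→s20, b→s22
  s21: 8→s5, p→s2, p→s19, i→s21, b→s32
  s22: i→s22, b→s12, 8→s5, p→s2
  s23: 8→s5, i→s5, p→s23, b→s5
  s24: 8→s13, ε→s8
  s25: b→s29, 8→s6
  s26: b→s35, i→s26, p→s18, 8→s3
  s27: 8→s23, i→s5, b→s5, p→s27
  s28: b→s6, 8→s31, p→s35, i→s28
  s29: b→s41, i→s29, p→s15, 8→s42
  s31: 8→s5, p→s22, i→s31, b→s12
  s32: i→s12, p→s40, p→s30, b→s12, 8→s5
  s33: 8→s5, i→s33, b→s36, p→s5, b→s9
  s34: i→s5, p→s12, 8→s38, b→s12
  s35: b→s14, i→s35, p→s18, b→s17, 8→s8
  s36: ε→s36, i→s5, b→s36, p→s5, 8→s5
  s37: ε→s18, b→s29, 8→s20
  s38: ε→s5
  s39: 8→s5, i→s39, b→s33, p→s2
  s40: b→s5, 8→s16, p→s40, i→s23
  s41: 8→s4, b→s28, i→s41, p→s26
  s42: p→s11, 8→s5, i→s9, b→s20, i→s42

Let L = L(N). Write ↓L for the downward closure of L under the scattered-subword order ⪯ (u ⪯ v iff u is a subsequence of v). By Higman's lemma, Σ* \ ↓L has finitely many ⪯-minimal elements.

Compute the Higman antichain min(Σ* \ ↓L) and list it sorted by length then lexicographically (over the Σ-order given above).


Antichain: [88, ppb, bbbi, 8bpb, bp8ibp, pb8bii].

|Q|=43, |F|=31, |δ|=151 (9 ε).
min D↑ (32 st, q0=0, F={8}): 0:b→1,8→2,p→3,i→0 1:b→4,8→5,p→6,i→1 2:b→7,8→8,p→9,i→2 3:b→10,8→9,p→11,i→3 4:b→12,8→13,p→14,i→4 5:b→15,8→8,p→7,i→5 6:b→14,8→16,p→11,i→6 7:b→15,8→8,p→17,i→7 8:b→8,8→8,p→8,i→8 9:b→7,8→8,p→17,i→9 10:b→18,8→19,p→11,i→10 11:b→8,8→17,p→11,i→11 12:b→12,8→20,p→21,i→8 13:b→22,8→8,p→15,i→13 14:b→21,8→23,p→11,i→14 15:b→22,8→8,p→17,i→15 16:b→23,8→8,p→17,i→24 17:b→8,8→8,p→17,i→17 18:b→21,8→15,p→11,i→18 19:b→25,8→8,p→17,i→19 20:b→22,8→8,p→22,i→8 21:b→21,8→22,p→26,i→8 22:b→22,8→8,p→27,i→8 23:b→22,8→8,p→17,i→28 24:b→29,8→8,p→17,i→24 25:b→22,8→8,p→30,i→22 26:b→8,8→27,p→26,i→8 27:b→8,8→8,p→27,i→8 28:b→31,8→8,p→17,i→28 29:b→31,8→8,p→8,i→29 30:b→8,8→8,p→30,i→27 31:b→31,8→8,p→8,i→8 [Hopcroft].
'88': N↓-sim [39, 26, 4] end={s13,s16,s38,s5} ∉↓L; 2/2 del acc.
'ppb': run [39, 30, 9, 1] end={s5} ∉↓L; 3/3 del acc.
'bbbi': run [39, 35, 27, 12, 1] end={s5} ∉↓L; 4/4 del acc.
'8bpb': run [39, 26, 17, 6, 1] end={s5} — reject; 4/4 deletions ∈↓L.
'bp8ibp': |S_i|=[39, 35, 24, 14, 9, 5, 1] end={s5} rej; 6/6 del acc.
'pb8bii': run [39, 30, 25, 15, 9, 3, 1] end={s5} rej; 6/6 del acc.
6 words, ⪯-incomp.


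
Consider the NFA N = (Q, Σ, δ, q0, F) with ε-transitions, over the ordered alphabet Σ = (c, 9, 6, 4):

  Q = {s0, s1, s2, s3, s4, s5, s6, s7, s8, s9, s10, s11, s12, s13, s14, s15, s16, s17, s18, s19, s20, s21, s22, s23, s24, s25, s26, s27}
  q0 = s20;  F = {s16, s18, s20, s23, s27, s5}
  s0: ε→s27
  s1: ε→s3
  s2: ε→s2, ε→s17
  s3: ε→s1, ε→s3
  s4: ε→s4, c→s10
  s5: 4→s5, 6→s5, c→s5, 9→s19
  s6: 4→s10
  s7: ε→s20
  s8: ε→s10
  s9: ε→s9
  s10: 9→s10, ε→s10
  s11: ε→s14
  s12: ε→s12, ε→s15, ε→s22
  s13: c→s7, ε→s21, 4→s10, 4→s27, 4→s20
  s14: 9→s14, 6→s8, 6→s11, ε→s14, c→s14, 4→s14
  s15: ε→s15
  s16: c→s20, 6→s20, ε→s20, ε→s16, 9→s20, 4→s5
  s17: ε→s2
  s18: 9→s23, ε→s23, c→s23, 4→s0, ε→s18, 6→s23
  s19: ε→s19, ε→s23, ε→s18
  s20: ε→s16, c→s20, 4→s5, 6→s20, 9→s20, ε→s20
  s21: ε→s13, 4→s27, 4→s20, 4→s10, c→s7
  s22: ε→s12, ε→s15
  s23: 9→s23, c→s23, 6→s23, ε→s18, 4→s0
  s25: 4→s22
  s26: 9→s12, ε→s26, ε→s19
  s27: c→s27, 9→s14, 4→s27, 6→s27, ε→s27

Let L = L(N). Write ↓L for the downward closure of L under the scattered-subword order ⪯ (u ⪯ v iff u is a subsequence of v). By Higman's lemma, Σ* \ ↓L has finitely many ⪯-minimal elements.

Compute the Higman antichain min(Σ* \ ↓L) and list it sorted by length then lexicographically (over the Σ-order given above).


Antichain: [4949].

|Q|=28, |F|=6, |δ|=77 (35 ε).
min D↑ (5 st, q0=0, F={4}): 0:c→0,9→0,6→0,4→1 1:c→1,9→2,6→1,4→1 2:c→2,9→2,6→2,4→3 3:c→3,9→4,6→3,4→3 4:c→4,9→4,6→4,4→4.
'4949': N↓-sim [12, 10, 9, 6, 4] end={s10,s11,s14,s8} rej; 4/4 single-dels accept.
1 obstructions.
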